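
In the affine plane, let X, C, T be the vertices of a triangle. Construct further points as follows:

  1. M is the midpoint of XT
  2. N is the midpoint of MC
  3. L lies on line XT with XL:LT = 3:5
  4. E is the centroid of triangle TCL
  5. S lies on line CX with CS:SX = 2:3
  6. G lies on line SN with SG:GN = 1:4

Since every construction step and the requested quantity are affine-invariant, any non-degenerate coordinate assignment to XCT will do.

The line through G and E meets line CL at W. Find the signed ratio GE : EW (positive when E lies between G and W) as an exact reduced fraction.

GE:EW = -379/250

Set X = (0, 0), C = (1, 0), T = (0, 1); any affine frame gives the same invariant.
1. M is the midpoint of XT ⇒ M = (0, 1/2)
2. N is the midpoint of MC ⇒ N = (1/2, 1/4)
3. L lies on line XT with XL:LT = 3:5 ⇒ L = (0, 3/8)
4. E is the centroid of triangle TCL ⇒ E = (1/3, 11/24)
5. S lies on line CX with CS:SX = 2:3 ⇒ S = (3/5, 0)
6. G lies on line SN with SG:GN = 1:4 ⇒ G = (29/50, 1/20)
line GE meets CL at W = (188/379, 573/3032)
E = G + t·(W−G) with t = 379/129, so GE:EW = 379/129:-250/129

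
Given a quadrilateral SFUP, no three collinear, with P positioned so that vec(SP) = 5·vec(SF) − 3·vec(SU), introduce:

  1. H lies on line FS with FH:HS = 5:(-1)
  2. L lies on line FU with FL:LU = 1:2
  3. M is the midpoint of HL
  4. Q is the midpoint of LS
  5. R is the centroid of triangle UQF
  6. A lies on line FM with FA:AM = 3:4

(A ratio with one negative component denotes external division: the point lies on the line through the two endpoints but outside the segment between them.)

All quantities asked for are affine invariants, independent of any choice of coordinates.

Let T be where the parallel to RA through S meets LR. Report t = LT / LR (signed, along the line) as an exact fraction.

Work in coordinates with S = (0, 0), F = (1, 0), U = (0, 1), P = (5, -3).
1. H lies on line FS with FH:HS = 5:(-1) ⇒ H = (-1/4, 0)
2. L lies on line FU with FL:LU = 1:2 ⇒ L = (2/3, 1/3)
3. M is the midpoint of HL ⇒ M = (5/24, 1/6)
4. Q is the midpoint of LS ⇒ Q = (1/3, 1/6)
5. R is the centroid of triangle UQF ⇒ R = (4/9, 7/18)
6. A lies on line FM with FA:AM = 3:4 ⇒ A = (37/56, 1/14)
through S parallel to RA: direction (109/504, -20/63); meets LR at T = (-218/531, 320/531)
T = L + t·(R−L) with t = 286/59

t = 286/59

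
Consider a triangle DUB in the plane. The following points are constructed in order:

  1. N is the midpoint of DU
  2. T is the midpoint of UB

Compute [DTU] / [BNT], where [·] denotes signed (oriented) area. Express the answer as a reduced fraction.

[DTU]:[BNT] = -2

Work in coordinates with D = (0, 0), U = (1, 0), B = (0, 1).
1. N is the midpoint of DU ⇒ N = (1/2, 0)
2. T is the midpoint of UB ⇒ T = (1/2, 1/2)
2·[DTU] = -1/2, 2·[BNT] = 1/4
[DTU]:[BNT] = -1/2:1/4 = -2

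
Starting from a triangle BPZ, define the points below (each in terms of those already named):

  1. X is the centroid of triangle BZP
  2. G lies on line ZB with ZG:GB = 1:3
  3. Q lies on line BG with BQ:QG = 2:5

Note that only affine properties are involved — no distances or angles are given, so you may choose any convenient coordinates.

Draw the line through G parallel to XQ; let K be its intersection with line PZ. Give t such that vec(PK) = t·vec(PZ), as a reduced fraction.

t = 31/38

Assign B = (0, 0), P = (1, 0), Z = (0, 1) — the answer is frame-independent, so this choice is without loss of generality.
1. X is the centroid of triangle BZP ⇒ X = (1/3, 1/3)
2. G lies on line ZB with ZG:GB = 1:3 ⇒ G = (0, 3/4)
3. Q lies on line BG with BQ:QG = 2:5 ⇒ Q = (0, 3/14)
through G parallel to XQ: direction (-1/3, -5/42); meets PZ at K = (7/38, 31/38)
K = P + t·(Z−P) with t = 31/38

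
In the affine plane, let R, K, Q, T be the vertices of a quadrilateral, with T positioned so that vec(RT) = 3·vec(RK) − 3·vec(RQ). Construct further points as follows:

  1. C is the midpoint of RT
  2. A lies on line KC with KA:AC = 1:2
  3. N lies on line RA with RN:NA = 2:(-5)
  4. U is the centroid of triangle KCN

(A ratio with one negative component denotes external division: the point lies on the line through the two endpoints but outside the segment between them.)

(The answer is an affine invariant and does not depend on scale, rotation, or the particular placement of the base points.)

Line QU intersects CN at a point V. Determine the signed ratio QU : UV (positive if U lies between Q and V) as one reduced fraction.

QU:UV = 38/15

Choose coordinates R = (0, 0), K = (1, 0), Q = (0, 1), T = (3, -3).
1. C is the midpoint of RT ⇒ C = (3/2, -3/2)
2. A lies on line KC with KA:AC = 1:2 ⇒ A = (7/6, -1/2)
3. N lies on line RA with RN:NA = 2:(-5) ⇒ N = (-7/9, 1/3)
4. U is the centroid of triangle KCN ⇒ U = (31/54, -7/18)
line QU meets CN at V = (1643/2052, -641/684)
U = Q + t·(V−Q) with t = 38/53, so QU:UV = 38/53:15/53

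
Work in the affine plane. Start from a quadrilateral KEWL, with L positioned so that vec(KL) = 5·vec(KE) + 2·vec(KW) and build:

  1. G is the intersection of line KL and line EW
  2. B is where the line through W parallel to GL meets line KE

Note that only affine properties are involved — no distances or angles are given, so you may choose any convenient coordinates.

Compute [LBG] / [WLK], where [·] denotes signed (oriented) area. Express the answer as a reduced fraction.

Assign K = (0, 0), E = (1, 0), W = (0, 1), L = (5, 2) — the answer is frame-independent, so this choice is without loss of generality.
1. G is the intersection of line KL and line EW ⇒ G = (5/7, 2/7)
2. B is where the line through W parallel to GL meets line KE ⇒ B = (-5/2, 0)
2·[LBG] = 30/7, 2·[WLK] = -5
[LBG]:[WLK] = 30/7:-5 = -6/7

[LBG]:[WLK] = -6/7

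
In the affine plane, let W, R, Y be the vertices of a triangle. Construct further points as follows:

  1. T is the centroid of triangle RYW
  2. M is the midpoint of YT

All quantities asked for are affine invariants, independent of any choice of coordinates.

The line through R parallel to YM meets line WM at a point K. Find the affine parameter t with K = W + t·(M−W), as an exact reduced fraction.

t = 2

Work in coordinates with W = (0, 0), R = (1, 0), Y = (0, 1).
1. T is the centroid of triangle RYW ⇒ T = (1/3, 1/3)
2. M is the midpoint of YT ⇒ M = (1/6, 2/3)
through R parallel to YM: direction (1/6, -1/3); meets WM at K = (1/3, 4/3)
K = W + t·(M−W) with t = 2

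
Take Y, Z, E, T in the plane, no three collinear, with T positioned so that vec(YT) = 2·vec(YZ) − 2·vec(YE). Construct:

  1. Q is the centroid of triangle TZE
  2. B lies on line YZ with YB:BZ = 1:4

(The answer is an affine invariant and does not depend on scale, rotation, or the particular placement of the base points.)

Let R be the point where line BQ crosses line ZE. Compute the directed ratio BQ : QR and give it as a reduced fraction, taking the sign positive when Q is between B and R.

Work in coordinates with Y = (0, 0), Z = (1, 0), E = (0, 1), T = (2, -2).
1. Q is the centroid of triangle TZE ⇒ Q = (1, -1/3)
2. B lies on line YZ with YB:BZ = 1:4 ⇒ B = (1/5, 0)
line BQ meets ZE at R = (11/7, -4/7)
Q = B + t·(R−B) with t = 7/12, so BQ:QR = 7/12:5/12

BQ:QR = 7/5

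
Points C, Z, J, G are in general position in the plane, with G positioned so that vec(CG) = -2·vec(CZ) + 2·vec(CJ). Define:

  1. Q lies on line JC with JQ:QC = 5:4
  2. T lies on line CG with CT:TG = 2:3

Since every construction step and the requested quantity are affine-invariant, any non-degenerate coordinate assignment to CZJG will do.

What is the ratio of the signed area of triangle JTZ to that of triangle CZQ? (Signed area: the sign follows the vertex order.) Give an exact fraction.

[JTZ]:[CZQ] = 9/4

Choose coordinates C = (0, 0), Z = (1, 0), J = (0, 1), G = (-2, 2).
1. Q lies on line JC with JQ:QC = 5:4 ⇒ Q = (0, 4/9)
2. T lies on line CG with CT:TG = 2:3 ⇒ T = (-4/5, 4/5)
2·[JTZ] = 1, 2·[CZQ] = 4/9
[JTZ]:[CZQ] = 1:4/9 = 9/4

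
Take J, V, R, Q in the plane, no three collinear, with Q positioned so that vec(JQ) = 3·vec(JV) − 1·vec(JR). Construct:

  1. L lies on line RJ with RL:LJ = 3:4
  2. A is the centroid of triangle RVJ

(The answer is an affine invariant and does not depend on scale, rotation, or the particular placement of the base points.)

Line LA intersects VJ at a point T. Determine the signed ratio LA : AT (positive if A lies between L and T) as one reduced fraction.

LA:AT = 5/7

Assign J = (0, 0), V = (1, 0), R = (0, 1), Q = (3, -1) — the answer is frame-independent, so this choice is without loss of generality.
1. L lies on line RJ with RL:LJ = 3:4 ⇒ L = (0, 4/7)
2. A is the centroid of triangle RVJ ⇒ A = (1/3, 1/3)
line LA meets VJ at T = (4/5, 0)
A = L + t·(T−L) with t = 5/12, so LA:AT = 5/12:7/12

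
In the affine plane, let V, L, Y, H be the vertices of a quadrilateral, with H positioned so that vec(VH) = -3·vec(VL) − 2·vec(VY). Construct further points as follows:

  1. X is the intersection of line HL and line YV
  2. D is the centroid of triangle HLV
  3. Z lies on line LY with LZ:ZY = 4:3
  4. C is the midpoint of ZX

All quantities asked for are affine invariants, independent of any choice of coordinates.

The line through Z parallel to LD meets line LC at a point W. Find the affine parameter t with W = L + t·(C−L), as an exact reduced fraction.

t = 16/7

Assign V = (0, 0), L = (1, 0), Y = (0, 1), H = (-3, -2) — the answer is frame-independent, so this choice is without loss of generality.
1. X is the intersection of line HL and line YV ⇒ X = (0, -1/2)
2. D is the centroid of triangle HLV ⇒ D = (-2/3, -2/3)
3. Z lies on line LY with LZ:ZY = 4:3 ⇒ Z = (3/7, 4/7)
4. C is the midpoint of ZX ⇒ C = (3/14, 1/28)
through Z parallel to LD: direction (-5/3, -2/3); meets LC at W = (-39/49, 4/49)
W = L + t·(C−L) with t = 16/7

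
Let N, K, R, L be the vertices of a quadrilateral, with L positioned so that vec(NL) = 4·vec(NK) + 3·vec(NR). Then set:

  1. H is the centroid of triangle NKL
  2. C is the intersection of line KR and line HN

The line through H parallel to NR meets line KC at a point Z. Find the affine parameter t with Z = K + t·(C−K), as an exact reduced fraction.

Assign N = (0, 0), K = (1, 0), R = (0, 1), L = (4, 3) — the answer is frame-independent, so this choice is without loss of generality.
1. H is the centroid of triangle NKL ⇒ H = (5/3, 1)
2. C is the intersection of line KR and line HN ⇒ C = (5/8, 3/8)
through H parallel to NR: direction (0, 1); meets KC at Z = (5/3, -2/3)
Z = K + t·(C−K) with t = -16/9

t = -16/9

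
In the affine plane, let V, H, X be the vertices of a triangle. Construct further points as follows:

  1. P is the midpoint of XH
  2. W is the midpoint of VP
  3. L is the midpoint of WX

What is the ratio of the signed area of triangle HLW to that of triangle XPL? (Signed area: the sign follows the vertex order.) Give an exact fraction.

Assign V = (0, 0), H = (1, 0), X = (0, 1) — the answer is frame-independent, so this choice is without loss of generality.
1. P is the midpoint of XH ⇒ P = (1/2, 1/2)
2. W is the midpoint of VP ⇒ W = (1/4, 1/4)
3. L is the midpoint of WX ⇒ L = (1/8, 5/8)
2·[HLW] = 1/4, 2·[XPL] = -1/8
[HLW]:[XPL] = 1/4:-1/8 = -2

[HLW]:[XPL] = -2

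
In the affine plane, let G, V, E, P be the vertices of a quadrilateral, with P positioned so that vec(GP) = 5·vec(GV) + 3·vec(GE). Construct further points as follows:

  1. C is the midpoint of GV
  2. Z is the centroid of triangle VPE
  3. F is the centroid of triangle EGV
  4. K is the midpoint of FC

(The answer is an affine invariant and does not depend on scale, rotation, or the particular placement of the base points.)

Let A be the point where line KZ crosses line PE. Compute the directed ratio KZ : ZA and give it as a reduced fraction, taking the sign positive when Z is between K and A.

KZ:ZA = 8/7

Assign G = (0, 0), V = (1, 0), E = (0, 1), P = (5, 3) — the answer is frame-independent, so this choice is without loss of generality.
1. C is the midpoint of GV ⇒ C = (1/2, 0)
2. Z is the centroid of triangle VPE ⇒ Z = (2, 4/3)
3. F is the centroid of triangle EGV ⇒ F = (1/3, 1/3)
4. K is the midpoint of FC ⇒ K = (5/12, 1/6)
line KZ meets PE at A = (325/96, 113/48)
Z = K + t·(A−K) with t = 8/15, so KZ:ZA = 8/15:7/15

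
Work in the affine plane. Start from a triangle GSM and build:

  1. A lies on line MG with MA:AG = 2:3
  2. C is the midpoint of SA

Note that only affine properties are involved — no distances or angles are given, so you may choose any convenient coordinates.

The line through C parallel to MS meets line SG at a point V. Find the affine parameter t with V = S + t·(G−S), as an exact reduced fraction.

Assign G = (0, 0), S = (1, 0), M = (0, 1) — the answer is frame-independent, so this choice is without loss of generality.
1. A lies on line MG with MA:AG = 2:3 ⇒ A = (0, 3/5)
2. C is the midpoint of SA ⇒ C = (1/2, 3/10)
through C parallel to MS: direction (1, -1); meets SG at V = (4/5, 0)
V = S + t·(G−S) with t = 1/5

t = 1/5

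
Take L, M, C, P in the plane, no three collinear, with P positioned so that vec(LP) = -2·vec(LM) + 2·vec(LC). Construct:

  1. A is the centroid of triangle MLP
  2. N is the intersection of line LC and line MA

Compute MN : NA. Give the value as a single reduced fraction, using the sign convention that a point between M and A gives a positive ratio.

Choose coordinates L = (0, 0), M = (1, 0), C = (0, 1), P = (-2, 2).
1. A is the centroid of triangle MLP ⇒ A = (-1/3, 2/3)
2. N is the intersection of line LC and line MA ⇒ N = (0, 1/2)
N = M + t·(A−M) with t = 3/4, so MN:NA = t:(1−t) = 3/4:1/4

MN:NA = 3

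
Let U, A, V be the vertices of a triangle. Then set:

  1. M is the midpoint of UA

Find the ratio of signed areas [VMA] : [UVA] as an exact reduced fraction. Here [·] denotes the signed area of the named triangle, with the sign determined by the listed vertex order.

Choose coordinates U = (0, 0), A = (1, 0), V = (0, 1).
1. M is the midpoint of UA ⇒ M = (1/2, 0)
2·[VMA] = 1/2, 2·[UVA] = -1
[VMA]:[UVA] = 1/2:-1 = -1/2

[VMA]:[UVA] = -1/2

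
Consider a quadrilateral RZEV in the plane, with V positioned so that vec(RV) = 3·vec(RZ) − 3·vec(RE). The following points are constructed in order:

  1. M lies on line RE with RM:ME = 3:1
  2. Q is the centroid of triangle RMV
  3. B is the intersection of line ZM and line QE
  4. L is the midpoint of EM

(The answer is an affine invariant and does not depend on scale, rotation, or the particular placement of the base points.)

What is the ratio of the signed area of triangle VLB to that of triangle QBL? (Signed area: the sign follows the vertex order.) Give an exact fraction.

[VLB]:[QBL] = -1/3

Assign R = (0, 0), Z = (1, 0), E = (0, 1), V = (3, -3) — the answer is frame-independent, so this choice is without loss of generality.
1. M lies on line RE with RM:ME = 3:1 ⇒ M = (0, 3/4)
2. Q is the centroid of triangle RMV ⇒ Q = (1, -3/4)
3. B is the intersection of line ZM and line QE ⇒ B = (1/4, 9/16)
4. L is the midpoint of EM ⇒ L = (0, 7/8)
2·[VLB] = -1/32, 2·[QBL] = 3/32
[VLB]:[QBL] = -1/32:3/32 = -1/3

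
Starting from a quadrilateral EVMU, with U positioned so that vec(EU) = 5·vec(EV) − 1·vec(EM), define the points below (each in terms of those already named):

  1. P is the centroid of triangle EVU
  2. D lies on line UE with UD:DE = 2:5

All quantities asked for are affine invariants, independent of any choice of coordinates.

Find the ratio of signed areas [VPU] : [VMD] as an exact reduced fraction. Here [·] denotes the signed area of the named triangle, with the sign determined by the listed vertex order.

Work in coordinates with E = (0, 0), V = (1, 0), M = (0, 1), U = (5, -1).
1. P is the centroid of triangle EVU ⇒ P = (2, -1/3)
2. D lies on line UE with UD:DE = 2:5 ⇒ D = (25/7, -5/7)
2·[VPU] = 1/3, 2·[VMD] = -13/7
[VPU]:[VMD] = 1/3:-13/7 = -7/39

[VPU]:[VMD] = -7/39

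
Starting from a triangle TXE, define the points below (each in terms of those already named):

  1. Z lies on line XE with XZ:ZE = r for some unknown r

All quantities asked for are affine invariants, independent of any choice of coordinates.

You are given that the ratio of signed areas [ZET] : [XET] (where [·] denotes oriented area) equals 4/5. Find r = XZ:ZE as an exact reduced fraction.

Choose coordinates T = (0, 0), X = (1, 0), E = (0, 1).
1. With XZ:ZE = r, write λ = r/(r+1) so Z = X + λ·(E−X); Z is affine-linear in λ
Every point depending on Z is an affine combination of Z and λ-independent points, so each such coordinate is linear in λ; the λ² term in each signed area is a multiple of (E−X)×(E−X) = 0, so 2·[ZET] and 2·[XET] are each linear in λ. Evaluating at λ=0 and λ=1:
  2·[ZET] = −λ + 1,   2·[XET] = 1
So [ZET]:[XET] = (−λ + 1) / (1). Setting this equal to 4/5:
  −λ + 1 = 4/5·(1)  ⇒  λ = 1/5
Then r = λ/(1−λ) = (1/5)/(4/5) = 1/4. Check: with r = 1/4, Z = (4/5, 1/5) and [ZET]:[XET] = 4/5 as required.

r = 1/4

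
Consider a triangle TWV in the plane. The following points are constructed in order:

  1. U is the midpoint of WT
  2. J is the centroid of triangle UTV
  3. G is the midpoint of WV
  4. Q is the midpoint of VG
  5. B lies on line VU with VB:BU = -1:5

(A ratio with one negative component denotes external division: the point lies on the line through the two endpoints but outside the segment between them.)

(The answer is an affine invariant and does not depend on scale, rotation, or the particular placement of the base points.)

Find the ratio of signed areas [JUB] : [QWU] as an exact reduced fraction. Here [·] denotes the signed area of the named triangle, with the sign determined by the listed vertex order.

Set T = (0, 0), W = (1, 0), V = (0, 1); any affine frame gives the same invariant.
1. U is the midpoint of WT ⇒ U = (1/2, 0)
2. J is the centroid of triangle UTV ⇒ J = (1/6, 1/3)
3. G is the midpoint of WV ⇒ G = (1/2, 1/2)
4. Q is the midpoint of VG ⇒ Q = (1/4, 3/4)
5. B lies on line VU with VB:BU = -1:5 ⇒ B = (-1/8, 5/4)
2·[JUB] = 5/24, 2·[QWU] = -3/8
[JUB]:[QWU] = 5/24:-3/8 = -5/9

[JUB]:[QWU] = -5/9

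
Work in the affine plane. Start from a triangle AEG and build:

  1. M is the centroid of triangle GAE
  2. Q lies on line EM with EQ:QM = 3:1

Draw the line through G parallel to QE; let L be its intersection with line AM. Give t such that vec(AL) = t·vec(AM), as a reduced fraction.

Set A = (0, 0), E = (1, 0), G = (0, 1); any affine frame gives the same invariant.
1. M is the centroid of triangle GAE ⇒ M = (1/3, 1/3)
2. Q lies on line EM with EQ:QM = 3:1 ⇒ Q = (1/2, 1/4)
through G parallel to QE: direction (1/2, -1/4); meets AM at L = (2/3, 2/3)
L = A + t·(M−A) with t = 2

t = 2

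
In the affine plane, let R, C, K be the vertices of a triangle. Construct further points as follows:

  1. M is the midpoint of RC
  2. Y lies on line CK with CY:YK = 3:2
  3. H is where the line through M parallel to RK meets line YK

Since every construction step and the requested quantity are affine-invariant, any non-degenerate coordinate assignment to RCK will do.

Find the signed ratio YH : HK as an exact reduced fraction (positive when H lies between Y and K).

Choose coordinates R = (0, 0), C = (1, 0), K = (0, 1).
1. M is the midpoint of RC ⇒ M = (1/2, 0)
2. Y lies on line CK with CY:YK = 3:2 ⇒ Y = (2/5, 3/5)
3. H is where the line through M parallel to RK meets line YK ⇒ H = (1/2, 1/2)
H = Y + t·(K−Y) with t = -1/4, so YH:HK = t:(1−t) = -1/4:5/4

YH:HK = -1/5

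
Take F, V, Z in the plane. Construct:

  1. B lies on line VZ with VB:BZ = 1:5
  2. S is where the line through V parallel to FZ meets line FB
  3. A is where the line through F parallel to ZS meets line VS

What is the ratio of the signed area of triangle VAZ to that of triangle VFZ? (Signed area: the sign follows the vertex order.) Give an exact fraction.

Set F = (0, 0), V = (1, 0), Z = (0, 1); any affine frame gives the same invariant.
1. B lies on line VZ with VB:BZ = 1:5 ⇒ B = (5/6, 1/6)
2. S is where the line through V parallel to FZ meets line FB ⇒ S = (1, 1/5)
3. A is where the line through F parallel to ZS meets line VS ⇒ A = (1, -4/5)
2·[VAZ] = -4/5, 2·[VFZ] = -1
[VAZ]:[VFZ] = -4/5:-1 = 4/5

[VAZ]:[VFZ] = 4/5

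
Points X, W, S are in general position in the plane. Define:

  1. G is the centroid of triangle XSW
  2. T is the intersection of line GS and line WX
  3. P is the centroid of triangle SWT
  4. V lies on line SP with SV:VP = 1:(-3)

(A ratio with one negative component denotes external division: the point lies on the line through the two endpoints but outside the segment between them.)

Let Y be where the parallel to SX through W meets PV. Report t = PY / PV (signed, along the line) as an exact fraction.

Choose coordinates X = (0, 0), W = (1, 0), S = (0, 1).
1. G is the centroid of triangle XSW ⇒ G = (1/3, 1/3)
2. T is the intersection of line GS and line WX ⇒ T = (1/2, 0)
3. P is the centroid of triangle SWT ⇒ P = (1/2, 1/3)
4. V lies on line SP with SV:VP = 1:(-3) ⇒ V = (-1/4, 4/3)
through W parallel to SX: direction (0, -1); meets PV at Y = (1, -1/3)
Y = P + t·(V−P) with t = -2/3

t = -2/3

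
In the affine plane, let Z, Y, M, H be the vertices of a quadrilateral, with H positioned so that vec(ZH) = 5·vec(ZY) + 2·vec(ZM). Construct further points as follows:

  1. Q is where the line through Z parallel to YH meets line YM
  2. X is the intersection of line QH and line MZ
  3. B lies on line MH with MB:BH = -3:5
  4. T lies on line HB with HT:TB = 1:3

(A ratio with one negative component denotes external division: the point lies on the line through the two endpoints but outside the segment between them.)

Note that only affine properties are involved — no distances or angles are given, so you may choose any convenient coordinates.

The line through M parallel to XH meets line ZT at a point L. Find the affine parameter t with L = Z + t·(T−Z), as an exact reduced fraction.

t = 26/17

Work in coordinates with Z = (0, 0), Y = (1, 0), M = (0, 1), H = (5, 2).
1. Q is where the line through Z parallel to YH meets line YM ⇒ Q = (2/3, 1/3)
2. X is the intersection of line QH and line MZ ⇒ X = (0, 1/13)
3. B lies on line MH with MB:BH = -3:5 ⇒ B = (-15/2, -1/2)
4. T lies on line HB with HT:TB = 1:3 ⇒ T = (15/8, 11/8)
through M parallel to XH: direction (5, 25/13); meets ZT at L = (195/68, 143/68)
L = Z + t·(T−Z) with t = 26/17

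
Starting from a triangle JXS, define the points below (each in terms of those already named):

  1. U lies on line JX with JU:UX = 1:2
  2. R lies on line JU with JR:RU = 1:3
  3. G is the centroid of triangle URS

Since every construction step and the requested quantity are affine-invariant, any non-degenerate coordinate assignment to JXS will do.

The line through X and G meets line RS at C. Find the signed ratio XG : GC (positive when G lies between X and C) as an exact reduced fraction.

XG:GC = 10

Set J = (0, 0), X = (1, 0), S = (0, 1); any affine frame gives the same invariant.
1. U lies on line JX with JU:UX = 1:2 ⇒ U = (1/3, 0)
2. R lies on line JU with JR:RU = 1:3 ⇒ R = (1/12, 0)
3. G is the centroid of triangle URS ⇒ G = (5/36, 1/3)
line XG meets RS at C = (19/360, 11/30)
G = X + t·(C−X) with t = 10/11, so XG:GC = 10/11:1/11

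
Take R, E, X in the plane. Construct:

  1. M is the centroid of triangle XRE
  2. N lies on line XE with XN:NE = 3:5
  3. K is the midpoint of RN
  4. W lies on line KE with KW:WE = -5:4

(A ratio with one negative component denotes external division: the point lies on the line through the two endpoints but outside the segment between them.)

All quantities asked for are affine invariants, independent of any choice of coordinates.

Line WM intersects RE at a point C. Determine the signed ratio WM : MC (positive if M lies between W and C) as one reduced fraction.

Work in coordinates with R = (0, 0), E = (1, 0), X = (0, 1).
1. M is the centroid of triangle XRE ⇒ M = (1/3, 1/3)
2. N lies on line XE with XN:NE = 3:5 ⇒ N = (3/8, 5/8)
3. K is the midpoint of RN ⇒ K = (3/16, 5/16)
4. W lies on line KE with KW:WE = -5:4 ⇒ W = (17/4, -5/4)
line WM meets RE at C = (22/19, 0)
M = W + t·(C−W) with t = 19/15, so WM:MC = 19/15:-4/15

WM:MC = -19/4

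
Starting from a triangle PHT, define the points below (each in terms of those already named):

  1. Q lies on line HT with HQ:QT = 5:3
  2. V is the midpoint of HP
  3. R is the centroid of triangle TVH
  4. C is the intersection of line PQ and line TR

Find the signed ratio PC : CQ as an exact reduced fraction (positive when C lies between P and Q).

Set P = (0, 0), H = (1, 0), T = (0, 1); any affine frame gives the same invariant.
1. Q lies on line HT with HQ:QT = 5:3 ⇒ Q = (3/8, 5/8)
2. V is the midpoint of HP ⇒ V = (1/2, 0)
3. R is the centroid of triangle TVH ⇒ R = (1/2, 1/3)
4. C is the intersection of line PQ and line TR ⇒ C = (1/3, 5/9)
C = P + t·(Q−P) with t = 8/9, so PC:CQ = t:(1−t) = 8/9:1/9

PC:CQ = 8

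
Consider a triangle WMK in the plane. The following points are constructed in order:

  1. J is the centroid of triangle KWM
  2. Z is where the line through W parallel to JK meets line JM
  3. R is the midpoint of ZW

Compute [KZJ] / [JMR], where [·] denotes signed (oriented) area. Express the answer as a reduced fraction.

[KZJ]:[JMR] = -2

Assign W = (0, 0), M = (1, 0), K = (0, 1) — the answer is frame-independent, so this choice is without loss of generality.
1. J is the centroid of triangle KWM ⇒ J = (1/3, 1/3)
2. Z is where the line through W parallel to JK meets line JM ⇒ Z = (-1/3, 2/3)
3. R is the midpoint of ZW ⇒ R = (-1/6, 1/3)
2·[KZJ] = 1/3, 2·[JMR] = -1/6
[KZJ]:[JMR] = 1/3:-1/6 = -2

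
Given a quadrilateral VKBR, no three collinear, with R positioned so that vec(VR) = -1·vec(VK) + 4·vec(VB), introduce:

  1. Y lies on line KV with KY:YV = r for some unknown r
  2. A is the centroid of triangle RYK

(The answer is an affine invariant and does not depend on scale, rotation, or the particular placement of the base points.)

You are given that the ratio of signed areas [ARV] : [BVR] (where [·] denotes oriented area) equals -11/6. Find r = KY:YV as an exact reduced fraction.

Choose coordinates V = (0, 0), K = (1, 0), B = (0, 1), R = (-1, 4).
1. With KY:YV = r, write λ = r/(r+1) so Y = K + λ·(V−K); Y is affine-linear in λ
2. A is the centroid of triangle RYK ⇒ A is an affine combination of earlier points and hence also affine-linear in λ
Every point depending on Y is an affine combination of Y and λ-independent points, so each such coordinate is linear in λ; the λ² term in each signed area is a multiple of (V−K)×(V−K) = 0, so 2·[ARV] and 2·[BVR] are each linear in λ. Evaluating at λ=0 and λ=1:
  2·[ARV] = -4/3·λ + 8/3,   2·[BVR] = -1
So [ARV]:[BVR] = (-4/3·λ + 8/3) / (-1). Setting this equal to -11/6:
  -4/3·λ + 8/3 = -11/6·(-1)  ⇒  λ = 5/8
Then r = λ/(1−λ) = (5/8)/(3/8) = 5/3. Check: with r = 5/3, Y = (3/8, 0) and [ARV]:[BVR] = -11/6 as required.

r = 5/3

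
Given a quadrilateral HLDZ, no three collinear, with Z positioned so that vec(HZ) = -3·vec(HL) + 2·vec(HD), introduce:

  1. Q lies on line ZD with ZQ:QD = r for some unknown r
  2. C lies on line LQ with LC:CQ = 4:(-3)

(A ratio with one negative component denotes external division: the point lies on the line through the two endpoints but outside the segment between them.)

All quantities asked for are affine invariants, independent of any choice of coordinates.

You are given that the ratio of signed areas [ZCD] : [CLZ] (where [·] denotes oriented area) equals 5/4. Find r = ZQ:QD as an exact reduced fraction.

r = 3/2

Set H = (0, 0), L = (1, 0), D = (0, 1), Z = (-3, 2); any affine frame gives the same invariant.
1. With ZQ:QD = r, write λ = r/(r+1) so Q = Z + λ·(D−Z); Q is affine-linear in λ
2. C lies on line LQ with LC:CQ = 4:(-3) ⇒ C is an affine combination of earlier points and hence also affine-linear in λ
Every point depending on Q is an affine combination of Q and λ-independent points, so each such coordinate is linear in λ; the λ² term in each signed area is a multiple of (D−Z)×(D−Z) = 0, so 2·[ZCD] and 2·[CLZ] are each linear in λ. Evaluating at λ=0 and λ=1:
  2·[ZCD] = -6,   2·[CLZ] = -8·λ
So [ZCD]:[CLZ] = (-6) / (-8·λ). Setting this equal to 5/4:
  -6 = 5/4·(-8·λ)  ⇒  λ = 3/5
Then r = λ/(1−λ) = (3/5)/(2/5) = 3/2. Check: with r = 3/2, Q = (-6/5, 7/5) and [ZCD]:[CLZ] = 5/4 as required.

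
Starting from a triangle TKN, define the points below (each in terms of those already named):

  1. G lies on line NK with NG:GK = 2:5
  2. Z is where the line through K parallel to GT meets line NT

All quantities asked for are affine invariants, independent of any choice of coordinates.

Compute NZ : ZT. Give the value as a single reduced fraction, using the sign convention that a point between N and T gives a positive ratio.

NZ:ZT = -7/5

Work in coordinates with T = (0, 0), K = (1, 0), N = (0, 1).
1. G lies on line NK with NG:GK = 2:5 ⇒ G = (2/7, 5/7)
2. Z is where the line through K parallel to GT meets line NT ⇒ Z = (0, -5/2)
Z = N + t·(T−N) with t = 7/2, so NZ:ZT = t:(1−t) = 7/2:-5/2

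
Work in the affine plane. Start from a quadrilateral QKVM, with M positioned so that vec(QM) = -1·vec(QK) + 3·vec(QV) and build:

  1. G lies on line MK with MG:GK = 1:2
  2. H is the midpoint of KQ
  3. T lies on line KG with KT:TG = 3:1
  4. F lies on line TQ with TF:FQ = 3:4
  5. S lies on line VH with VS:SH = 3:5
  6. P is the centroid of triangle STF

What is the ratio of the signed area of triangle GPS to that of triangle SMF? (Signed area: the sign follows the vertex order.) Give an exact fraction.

Assign Q = (0, 0), K = (1, 0), V = (0, 1), M = (-1, 3) — the answer is frame-independent, so this choice is without loss of generality.
1. G lies on line MK with MG:GK = 1:2 ⇒ G = (-1/3, 2)
2. H is the midpoint of KQ ⇒ H = (1/2, 0)
3. T lies on line KG with KT:TG = 3:1 ⇒ T = (0, 3/2)
4. F lies on line TQ with TF:FQ = 3:4 ⇒ F = (0, 6/7)
5. S lies on line VH with VS:SH = 3:5 ⇒ S = (3/16, 5/8)
6. P is the centroid of triangle STF ⇒ P = (1/16, 167/168)
2·[GPS] = -41/2016, 2·[SMF] = 19/112
[GPS]:[SMF] = -41/2016:19/112 = -41/342

[GPS]:[SMF] = -41/342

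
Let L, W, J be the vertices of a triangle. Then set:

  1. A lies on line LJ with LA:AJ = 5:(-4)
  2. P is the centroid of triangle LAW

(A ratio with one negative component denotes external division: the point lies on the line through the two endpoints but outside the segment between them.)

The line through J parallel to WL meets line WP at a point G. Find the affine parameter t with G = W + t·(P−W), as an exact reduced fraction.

t = 3/5

Set L = (0, 0), W = (1, 0), J = (0, 1); any affine frame gives the same invariant.
1. A lies on line LJ with LA:AJ = 5:(-4) ⇒ A = (0, 5)
2. P is the centroid of triangle LAW ⇒ P = (1/3, 5/3)
through J parallel to WL: direction (-1, 0); meets WP at G = (3/5, 1)
G = W + t·(P−W) with t = 3/5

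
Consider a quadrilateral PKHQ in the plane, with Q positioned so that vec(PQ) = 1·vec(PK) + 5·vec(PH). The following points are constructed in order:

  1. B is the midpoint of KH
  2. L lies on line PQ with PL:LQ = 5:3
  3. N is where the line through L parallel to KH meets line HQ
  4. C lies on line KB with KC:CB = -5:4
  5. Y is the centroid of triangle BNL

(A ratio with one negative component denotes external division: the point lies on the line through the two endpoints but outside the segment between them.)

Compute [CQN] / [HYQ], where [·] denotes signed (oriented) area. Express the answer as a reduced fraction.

Set P = (0, 0), K = (1, 0), H = (0, 1), Q = (1, 5); any affine frame gives the same invariant.
1. B is the midpoint of KH ⇒ B = (1/2, 1/2)
2. L lies on line PQ with PL:LQ = 5:3 ⇒ L = (5/8, 25/8)
3. N is where the line through L parallel to KH meets line HQ ⇒ N = (11/20, 16/5)
4. C lies on line KB with KC:CB = -5:4 ⇒ C = (-3/2, 5/2)
5. Y is the centroid of triangle BNL ⇒ Y = (67/120, 91/40)
2·[CQN] = -27/8, 2·[HYQ] = 23/24
[CQN]:[HYQ] = -27/8:23/24 = -81/23

[CQN]:[HYQ] = -81/23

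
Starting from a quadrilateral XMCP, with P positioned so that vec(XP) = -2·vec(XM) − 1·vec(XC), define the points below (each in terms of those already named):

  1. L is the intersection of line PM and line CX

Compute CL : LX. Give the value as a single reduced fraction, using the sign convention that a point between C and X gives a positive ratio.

Assign X = (0, 0), M = (1, 0), C = (0, 1), P = (-2, -1) — the answer is frame-independent, so this choice is without loss of generality.
1. L is the intersection of line PM and line CX ⇒ L = (0, -1/3)
L = C + t·(X−C) with t = 4/3, so CL:LX = t:(1−t) = 4/3:-1/3

CL:LX = -4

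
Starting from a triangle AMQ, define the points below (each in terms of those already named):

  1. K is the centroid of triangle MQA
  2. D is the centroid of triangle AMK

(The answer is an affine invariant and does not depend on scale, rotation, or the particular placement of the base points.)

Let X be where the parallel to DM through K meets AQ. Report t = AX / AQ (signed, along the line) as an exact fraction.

t = 2/5

Set A = (0, 0), M = (1, 0), Q = (0, 1); any affine frame gives the same invariant.
1. K is the centroid of triangle MQA ⇒ K = (1/3, 1/3)
2. D is the centroid of triangle AMK ⇒ D = (4/9, 1/9)
through K parallel to DM: direction (5/9, -1/9); meets AQ at X = (0, 2/5)
X = A + t·(Q−A) with t = 2/5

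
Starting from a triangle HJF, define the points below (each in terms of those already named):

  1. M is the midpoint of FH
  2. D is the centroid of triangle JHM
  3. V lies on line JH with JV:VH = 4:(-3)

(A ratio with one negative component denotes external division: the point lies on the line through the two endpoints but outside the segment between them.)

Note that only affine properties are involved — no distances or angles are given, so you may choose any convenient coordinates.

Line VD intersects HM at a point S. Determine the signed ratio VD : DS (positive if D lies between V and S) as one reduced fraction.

Choose coordinates H = (0, 0), J = (1, 0), F = (0, 1).
1. M is the midpoint of FH ⇒ M = (0, 1/2)
2. D is the centroid of triangle JHM ⇒ D = (1/3, 1/6)
3. V lies on line JH with JV:VH = 4:(-3) ⇒ V = (-3, 0)
line VD meets HM at S = (0, 3/20)
D = V + t·(S−V) with t = 10/9, so VD:DS = 10/9:-1/9

VD:DS = -10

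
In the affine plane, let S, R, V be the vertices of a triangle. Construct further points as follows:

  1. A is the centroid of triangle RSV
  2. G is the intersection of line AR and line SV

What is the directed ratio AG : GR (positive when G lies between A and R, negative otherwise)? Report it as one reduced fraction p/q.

Work in coordinates with S = (0, 0), R = (1, 0), V = (0, 1).
1. A is the centroid of triangle RSV ⇒ A = (1/3, 1/3)
2. G is the intersection of line AR and line SV ⇒ G = (0, 1/2)
G = A + t·(R−A) with t = -1/2, so AG:GR = t:(1−t) = -1/2:3/2

AG:GR = -1/3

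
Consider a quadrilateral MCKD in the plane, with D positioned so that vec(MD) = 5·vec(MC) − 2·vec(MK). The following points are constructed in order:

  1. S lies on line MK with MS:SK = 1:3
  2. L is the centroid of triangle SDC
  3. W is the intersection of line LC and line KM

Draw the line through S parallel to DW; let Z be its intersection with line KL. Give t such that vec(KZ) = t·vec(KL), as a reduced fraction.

Assign M = (0, 0), C = (1, 0), K = (0, 1), D = (5, -2) — the answer is frame-independent, so this choice is without loss of generality.
1. S lies on line MK with MS:SK = 1:3 ⇒ S = (0, 1/4)
2. L is the centroid of triangle SDC ⇒ L = (2, -7/12)
3. W is the intersection of line LC and line KM ⇒ W = (0, 7/12)
through S parallel to DW: direction (-5, 31/12); meets KL at Z = (30/11, -51/44)
Z = K + t·(L−K) with t = 15/11

t = 15/11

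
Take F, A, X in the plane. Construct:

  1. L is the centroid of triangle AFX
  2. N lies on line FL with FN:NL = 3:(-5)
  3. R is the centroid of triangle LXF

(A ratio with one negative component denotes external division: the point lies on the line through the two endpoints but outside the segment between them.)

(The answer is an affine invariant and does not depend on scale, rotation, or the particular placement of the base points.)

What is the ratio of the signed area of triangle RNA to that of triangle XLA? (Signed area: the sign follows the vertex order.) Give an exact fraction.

Work in coordinates with F = (0, 0), A = (1, 0), X = (0, 1).
1. L is the centroid of triangle AFX ⇒ L = (1/3, 1/3)
2. N lies on line FL with FN:NL = 3:(-5) ⇒ N = (-1/2, -1/2)
3. R is the centroid of triangle LXF ⇒ R = (1/9, 4/9)
2·[RNA] = 10/9, 2·[XLA] = 1/3
[RNA]:[XLA] = 10/9:1/3 = 10/3

[RNA]:[XLA] = 10/3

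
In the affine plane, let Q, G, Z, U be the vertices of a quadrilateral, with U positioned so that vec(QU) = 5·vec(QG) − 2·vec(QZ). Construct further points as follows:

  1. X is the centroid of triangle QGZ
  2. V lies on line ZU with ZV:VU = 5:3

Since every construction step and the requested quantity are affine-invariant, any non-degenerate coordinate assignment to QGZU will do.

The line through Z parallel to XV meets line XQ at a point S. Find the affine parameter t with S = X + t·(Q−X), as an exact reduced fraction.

Work in coordinates with Q = (0, 0), G = (1, 0), Z = (0, 1), U = (5, -2).
1. X is the centroid of triangle QGZ ⇒ X = (1/3, 1/3)
2. V lies on line ZU with ZV:VU = 5:3 ⇒ V = (25/8, -7/8)
through Z parallel to XV: direction (67/24, -29/24); meets XQ at S = (67/96, 67/96)
S = X + t·(Q−X) with t = -35/32

t = -35/32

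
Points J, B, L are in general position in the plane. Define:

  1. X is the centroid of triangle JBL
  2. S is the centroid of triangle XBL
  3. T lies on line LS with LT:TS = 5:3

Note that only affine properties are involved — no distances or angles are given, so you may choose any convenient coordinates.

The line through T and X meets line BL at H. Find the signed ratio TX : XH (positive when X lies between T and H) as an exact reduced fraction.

Choose coordinates J = (0, 0), B = (1, 0), L = (0, 1).
1. X is the centroid of triangle JBL ⇒ X = (1/3, 1/3)
2. S is the centroid of triangle XBL ⇒ S = (4/9, 4/9)
3. T lies on line LS with LT:TS = 5:3 ⇒ T = (5/18, 47/72)
line TX meets BL at H = (5/19, 14/19)
X = T + t·(H−T) with t = -19/5, so TX:XH = -19/5:24/5

TX:XH = -19/24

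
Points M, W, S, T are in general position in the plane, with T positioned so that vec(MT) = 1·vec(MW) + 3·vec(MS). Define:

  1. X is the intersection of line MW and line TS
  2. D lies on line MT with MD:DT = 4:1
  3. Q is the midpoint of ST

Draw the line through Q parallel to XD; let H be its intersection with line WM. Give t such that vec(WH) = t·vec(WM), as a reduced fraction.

Set M = (0, 0), W = (1, 0), S = (0, 1), T = (1, 3); any affine frame gives the same invariant.
1. X is the intersection of line MW and line TS ⇒ X = (-1/2, 0)
2. D lies on line MT with MD:DT = 4:1 ⇒ D = (4/5, 12/5)
3. Q is the midpoint of ST ⇒ Q = (1/2, 2)
through Q parallel to XD: direction (13/10, 12/5); meets WM at H = (-7/12, 0)
H = W + t·(M−W) with t = 19/12

t = 19/12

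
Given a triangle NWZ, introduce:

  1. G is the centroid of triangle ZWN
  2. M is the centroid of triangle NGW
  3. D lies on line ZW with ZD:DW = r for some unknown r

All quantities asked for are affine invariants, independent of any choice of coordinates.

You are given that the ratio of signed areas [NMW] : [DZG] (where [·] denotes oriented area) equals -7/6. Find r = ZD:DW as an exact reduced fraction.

r = 2/5

Set N = (0, 0), W = (1, 0), Z = (0, 1); any affine frame gives the same invariant.
1. G is the centroid of triangle ZWN ⇒ G = (1/3, 1/3)
2. M is the centroid of triangle NGW ⇒ M = (4/9, 1/9)
3. With ZD:DW = r, write λ = r/(r+1) so D = Z + λ·(W−Z); D is affine-linear in λ
Every point depending on D is an affine combination of D and λ-independent points, so each such coordinate is linear in λ; the λ² term in each signed area is a multiple of (W−Z)×(W−Z) = 0, so 2·[NMW] and 2·[DZG] are each linear in λ. Evaluating at λ=0 and λ=1:
  2·[NMW] = -1/9,   2·[DZG] = 1/3·λ
So [NMW]:[DZG] = (-1/9) / (1/3·λ). Setting this equal to -7/6:
  -1/9 = -7/6·(1/3·λ)  ⇒  λ = 2/7
Then r = λ/(1−λ) = (2/7)/(5/7) = 2/5. Check: with r = 2/5, D = (2/7, 5/7) and [NMW]:[DZG] = -7/6 as required.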